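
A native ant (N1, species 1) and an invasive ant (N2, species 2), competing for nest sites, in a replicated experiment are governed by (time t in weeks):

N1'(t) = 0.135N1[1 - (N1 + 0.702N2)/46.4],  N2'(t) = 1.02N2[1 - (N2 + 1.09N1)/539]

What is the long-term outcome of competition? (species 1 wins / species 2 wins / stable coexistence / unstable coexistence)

Compare the nullcline intercepts: K1/α12 = 46.4/0.702 = 66.1 < K2 = 539; K2/α21 = 539/1.09 = 494 > K1 = 46.4.
Since the inequalities point opposite ways, species 2 can invade but species 1 cannot.

species 2 excludes species 1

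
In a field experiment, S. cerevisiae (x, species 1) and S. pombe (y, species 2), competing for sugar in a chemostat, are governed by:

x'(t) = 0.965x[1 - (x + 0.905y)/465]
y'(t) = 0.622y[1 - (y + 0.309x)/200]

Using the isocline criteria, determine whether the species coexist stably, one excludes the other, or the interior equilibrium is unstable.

stable coexistence

Compare the nullcline intercepts: K1/α12 = 465/0.905 = 514 > K2 = 200; K2/α21 = 200/0.309 = 647 > K1 = 465.
Since both inequalities hold, each species can invade when rare, so the interior equilibrium is stable.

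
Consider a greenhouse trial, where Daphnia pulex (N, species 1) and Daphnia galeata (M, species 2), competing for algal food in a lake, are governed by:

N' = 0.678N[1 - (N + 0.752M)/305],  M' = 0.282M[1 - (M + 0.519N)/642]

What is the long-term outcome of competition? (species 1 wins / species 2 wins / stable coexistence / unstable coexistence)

species 2 excludes species 1

Compare the nullcline intercepts: K1/α12 = 305/0.752 = 406 < K2 = 642; K2/α21 = 642/0.519 = 1240 > K1 = 305.
Since the inequalities point opposite ways, species 2 can invade but species 1 cannot.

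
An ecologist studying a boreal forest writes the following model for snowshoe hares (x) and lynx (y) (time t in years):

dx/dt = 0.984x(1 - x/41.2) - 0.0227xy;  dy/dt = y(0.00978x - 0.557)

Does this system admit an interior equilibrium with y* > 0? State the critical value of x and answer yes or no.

The predator equation gives dy/dt > 0 only when x > 0.557/0.00978 = 57.
Without the predator, x → K = 41.2. Since 41.2 < 57, the predator cannot invade.

Threshold x = 57; K < 57, so no, the predator goes extinct.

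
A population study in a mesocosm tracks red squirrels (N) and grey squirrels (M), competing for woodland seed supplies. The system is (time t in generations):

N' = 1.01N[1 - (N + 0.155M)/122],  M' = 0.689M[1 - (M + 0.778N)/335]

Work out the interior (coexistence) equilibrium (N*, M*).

Setting both brackets to zero gives the nullclines N + 0.155M = 122 and 0.778N + M = 335.
Substituting M = 335 - 0.778N into the first: N(1 - 0.155·0.778) = 122 - 0.155·335.
So N* = 70.1/0.879 = 79.7, and then M* = 335 - 0.778·79.7 = 273.

N* ≈ 79.7, M* ≈ 273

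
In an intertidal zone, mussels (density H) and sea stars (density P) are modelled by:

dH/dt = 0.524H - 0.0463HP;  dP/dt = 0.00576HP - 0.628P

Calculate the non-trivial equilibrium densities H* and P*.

Set dP/dt = 0 with P > 0: 0.00576H - 0.628 = 0, so H* = 0.628/0.00576 = 109.
Set dH/dt = 0 with H > 0: 0.524 - 0.0463P = 0, so P* = 0.524/0.0463 = 11.3.

H* ≈ 109, P* ≈ 11.3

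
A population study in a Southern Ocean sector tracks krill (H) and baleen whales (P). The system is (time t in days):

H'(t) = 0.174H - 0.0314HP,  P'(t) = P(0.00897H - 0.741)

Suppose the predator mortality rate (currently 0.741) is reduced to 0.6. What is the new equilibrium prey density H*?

H* ≈ 66.9

At the interior fixed point, setting dP/dt = 0 with P > 0 fixes H* = (predator death rate)/(HP coefficient) — independent of the other coefficients.
With the change, H* = 0.6/0.00897 = 66.9; it falls from 82.6.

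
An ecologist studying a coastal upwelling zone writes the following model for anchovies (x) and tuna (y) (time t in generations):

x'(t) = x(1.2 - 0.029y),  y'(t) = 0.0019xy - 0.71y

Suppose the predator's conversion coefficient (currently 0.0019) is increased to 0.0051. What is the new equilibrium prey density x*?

x* ≈ 139

At the interior fixed point, setting dy/dt = 0 with y > 0 fixes x* = (predator death rate)/(xy coefficient) — independent of the other coefficients.
With the change, x* = 0.71/0.0051 = 139; it falls from 374.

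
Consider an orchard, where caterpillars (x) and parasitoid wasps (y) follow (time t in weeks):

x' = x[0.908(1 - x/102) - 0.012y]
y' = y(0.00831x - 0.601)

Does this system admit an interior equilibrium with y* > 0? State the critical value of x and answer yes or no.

Threshold x = 72.3; K > 72.3, so yes, the predator persists.

The predator equation gives dy/dt > 0 only when x > 0.601/0.00831 = 72.3.
Without the predator, x → K = 102. Since 102 > 72.3, the predator can invade and persist.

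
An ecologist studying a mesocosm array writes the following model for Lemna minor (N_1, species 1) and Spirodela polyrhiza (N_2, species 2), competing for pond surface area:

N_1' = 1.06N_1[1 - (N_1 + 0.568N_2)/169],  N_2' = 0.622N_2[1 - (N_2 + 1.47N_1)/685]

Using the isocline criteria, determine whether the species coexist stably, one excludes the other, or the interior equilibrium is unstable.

Compare the nullcline intercepts: K1/α12 = 169/0.568 = 298 < K2 = 685; K2/α21 = 685/1.47 = 466 > K1 = 169.
Since the inequalities point opposite ways, species 2 can invade but species 1 cannot.

species 2 excludes species 1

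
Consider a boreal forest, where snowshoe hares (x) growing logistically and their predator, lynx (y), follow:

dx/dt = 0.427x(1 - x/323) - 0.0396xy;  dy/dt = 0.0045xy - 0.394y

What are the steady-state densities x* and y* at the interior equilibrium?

From dy/dt = 0 with y > 0: 0.0045x* = 0.394, so x* = 87.6.
Substitute into dx/dt = 0: 0.427(1 - 87.6/323) = 0.0396y*.
The bracket is 0.729, giving y* = 0.311/0.0396 = 7.86.

x* ≈ 87.6, y* ≈ 7.86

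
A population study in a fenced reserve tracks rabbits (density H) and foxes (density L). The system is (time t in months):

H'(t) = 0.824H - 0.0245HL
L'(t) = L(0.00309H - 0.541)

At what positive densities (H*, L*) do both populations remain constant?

H* ≈ 175, L* ≈ 33.6

Set dL/dt = 0 with L > 0: 0.00309H - 0.541 = 0, so H* = 0.541/0.00309 = 175.
Set dH/dt = 0 with H > 0: 0.824 - 0.0245L = 0, so L* = 0.824/0.0245 = 33.6.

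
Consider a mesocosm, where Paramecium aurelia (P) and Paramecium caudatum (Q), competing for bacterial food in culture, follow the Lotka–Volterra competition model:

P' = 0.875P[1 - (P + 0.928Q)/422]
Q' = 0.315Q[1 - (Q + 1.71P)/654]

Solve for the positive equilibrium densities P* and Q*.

P* ≈ 315, Q* ≈ 115

Setting both brackets to zero gives the nullclines P + 0.928Q = 422 and 1.71P + Q = 654.
Substituting Q = 654 - 1.71P into the first: P(1 - 0.928·1.71) = 422 - 0.928·654.
So P* = -185/-0.587 = 315, and then Q* = 654 - 1.71·315 = 115.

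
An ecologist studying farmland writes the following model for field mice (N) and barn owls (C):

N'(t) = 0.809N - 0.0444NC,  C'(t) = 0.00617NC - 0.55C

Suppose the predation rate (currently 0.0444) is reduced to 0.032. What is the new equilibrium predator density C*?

At the interior fixed point, setting dN/dt = 0 with N > 0 fixes C* = (prey growth rate)/(NC coefficient) — independent of the other coefficients.
With the change, C* = 0.809/0.032 = 25.3; it rises from 18.2.

C* ≈ 25.3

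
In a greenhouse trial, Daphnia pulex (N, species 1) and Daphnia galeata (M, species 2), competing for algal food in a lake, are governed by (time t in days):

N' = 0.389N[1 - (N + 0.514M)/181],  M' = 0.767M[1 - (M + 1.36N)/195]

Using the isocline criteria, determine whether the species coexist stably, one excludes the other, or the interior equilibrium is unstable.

species 1 excludes species 2

Compare the nullcline intercepts: K1/α12 = 181/0.514 = 352 > K2 = 195; K2/α21 = 195/1.36 = 143 < K1 = 181.
Since the inequalities point opposite ways, species 1 can invade but species 2 cannot.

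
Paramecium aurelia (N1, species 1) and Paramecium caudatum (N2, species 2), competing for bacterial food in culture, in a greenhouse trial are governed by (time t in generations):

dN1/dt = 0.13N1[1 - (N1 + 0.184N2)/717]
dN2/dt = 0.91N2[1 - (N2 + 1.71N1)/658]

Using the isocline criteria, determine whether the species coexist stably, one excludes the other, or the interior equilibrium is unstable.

Compare the nullcline intercepts: K1/α12 = 717/0.184 = 3900 > K2 = 658; K2/α21 = 658/1.71 = 385 < K1 = 717.
Since the inequalities point opposite ways, species 1 can invade but species 2 cannot.

species 1 excludes species 2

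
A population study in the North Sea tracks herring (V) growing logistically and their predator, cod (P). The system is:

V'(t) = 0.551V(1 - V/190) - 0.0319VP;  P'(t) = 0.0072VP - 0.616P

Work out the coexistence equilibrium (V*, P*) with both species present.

V* ≈ 85.6, P* ≈ 9.49

From dP/dt = 0 with P > 0: 0.0072V* = 0.616, so V* = 85.6.
Substitute into dV/dt = 0: 0.551(1 - 85.6/190) = 0.0319P*.
The bracket is 0.55, giving P* = 0.303/0.0319 = 9.49.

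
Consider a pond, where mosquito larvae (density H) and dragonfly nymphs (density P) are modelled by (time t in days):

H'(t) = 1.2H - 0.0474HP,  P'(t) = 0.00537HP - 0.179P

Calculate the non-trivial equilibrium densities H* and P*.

Set dP/dt = 0 with P > 0: 0.00537H - 0.179 = 0, so H* = 0.179/0.00537 = 33.3.
Set dH/dt = 0 with H > 0: 1.2 - 0.0474P = 0, so P* = 1.2/0.0474 = 25.3.

H* ≈ 33.3, P* ≈ 25.3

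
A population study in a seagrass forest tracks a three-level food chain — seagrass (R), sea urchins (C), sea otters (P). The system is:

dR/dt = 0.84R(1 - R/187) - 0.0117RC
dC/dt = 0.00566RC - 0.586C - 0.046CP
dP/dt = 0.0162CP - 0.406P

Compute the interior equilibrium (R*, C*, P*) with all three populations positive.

From dP/dt = 0: 0.0162C* = 0.406, so C* = 25.1.
From dR/dt = 0: 0.84(1 - R*/187) = 0.0117·25.1, giving R* = 187·(1 - 0.349) = 122.
From dC/dt = 0: 0.00566·122 - 0.586 = 0.046P*, so P* = 0.103/0.046 = 2.24.

R* ≈ 122, C* ≈ 25.1, P* ≈ 2.24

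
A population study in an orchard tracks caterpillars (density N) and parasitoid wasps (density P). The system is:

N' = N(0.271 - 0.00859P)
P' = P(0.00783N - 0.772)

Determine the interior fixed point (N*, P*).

N* ≈ 98.6, P* ≈ 31.5

Set dP/dt = 0 with P > 0: 0.00783N - 0.772 = 0, so N* = 0.772/0.00783 = 98.6.
Set dN/dt = 0 with N > 0: 0.271 - 0.00859P = 0, so P* = 0.271/0.00859 = 31.5.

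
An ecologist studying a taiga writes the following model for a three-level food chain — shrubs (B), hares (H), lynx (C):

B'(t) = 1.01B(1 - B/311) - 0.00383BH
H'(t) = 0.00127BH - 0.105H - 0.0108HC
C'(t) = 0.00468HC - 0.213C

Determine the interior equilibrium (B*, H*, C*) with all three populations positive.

From dC/dt = 0: 0.00468H* = 0.213, so H* = 45.5.
From dB/dt = 0: 1.01(1 - B*/311) = 0.00383·45.5, giving B* = 311·(1 - 0.173) = 257.
From dH/dt = 0: 0.00127·257 - 0.105 = 0.0108C*, so C* = 0.222/0.0108 = 20.5.

B* ≈ 257, H* ≈ 45.5, C* ≈ 20.5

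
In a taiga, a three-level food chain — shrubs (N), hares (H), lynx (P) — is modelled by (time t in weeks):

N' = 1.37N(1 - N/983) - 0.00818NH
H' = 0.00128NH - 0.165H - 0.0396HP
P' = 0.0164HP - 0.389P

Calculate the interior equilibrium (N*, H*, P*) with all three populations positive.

N* ≈ 844, H* ≈ 23.7, P* ≈ 23.1

From dP/dt = 0: 0.0164H* = 0.389, so H* = 23.7.
From dN/dt = 0: 1.37(1 - N*/983) = 0.00818·23.7, giving N* = 983·(1 - 0.142) = 844.
From dH/dt = 0: 0.00128·844 - 0.165 = 0.0396P*, so P* = 0.915/0.0396 = 23.1.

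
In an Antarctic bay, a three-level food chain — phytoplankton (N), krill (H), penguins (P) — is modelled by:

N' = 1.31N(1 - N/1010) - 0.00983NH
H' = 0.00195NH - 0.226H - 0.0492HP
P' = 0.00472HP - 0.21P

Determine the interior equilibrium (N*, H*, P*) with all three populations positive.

From dP/dt = 0: 0.00472H* = 0.21, so H* = 44.5.
From dN/dt = 0: 1.31(1 - N*/1010) = 0.00983·44.5, giving N* = 1010·(1 - 0.334) = 673.
From dH/dt = 0: 0.00195·673 - 0.226 = 0.0492P*, so P* = 1.09/0.0492 = 22.1.

N* ≈ 673, H* ≈ 44.5, P* ≈ 22.1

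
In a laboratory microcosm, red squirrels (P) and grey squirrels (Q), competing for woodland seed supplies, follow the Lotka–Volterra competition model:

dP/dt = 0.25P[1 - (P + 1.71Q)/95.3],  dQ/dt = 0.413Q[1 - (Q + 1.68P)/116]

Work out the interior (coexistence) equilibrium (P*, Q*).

P* ≈ 55, Q* ≈ 23.5

Setting both brackets to zero gives the nullclines P + 1.71Q = 95.3 and 1.68P + Q = 116.
Substituting Q = 116 - 1.68P into the first: P(1 - 1.71·1.68) = 95.3 - 1.71·116.
So P* = -103/-1.87 = 55, and then Q* = 116 - 1.68·55 = 23.5.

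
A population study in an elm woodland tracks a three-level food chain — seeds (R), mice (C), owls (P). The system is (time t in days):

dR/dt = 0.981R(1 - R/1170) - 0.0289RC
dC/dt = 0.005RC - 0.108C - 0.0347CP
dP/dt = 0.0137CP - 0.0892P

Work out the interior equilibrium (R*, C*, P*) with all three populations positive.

R* ≈ 946, C* ≈ 6.51, P* ≈ 133

From dP/dt = 0: 0.0137C* = 0.0892, so C* = 6.51.
From dR/dt = 0: 0.981(1 - R*/1170) = 0.0289·6.51, giving R* = 1170·(1 - 0.192) = 946.
From dC/dt = 0: 0.005·946 - 0.108 = 0.0347P*, so P* = 4.62/0.0347 = 133.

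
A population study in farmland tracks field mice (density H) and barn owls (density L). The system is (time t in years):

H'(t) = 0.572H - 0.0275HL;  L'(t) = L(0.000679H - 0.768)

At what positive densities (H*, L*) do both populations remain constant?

Set dL/dt = 0 with L > 0: 0.000679H - 0.768 = 0, so H* = 0.768/0.000679 = 1130.
Set dH/dt = 0 with H > 0: 0.572 - 0.0275L = 0, so L* = 0.572/0.0275 = 20.8.

H* ≈ 1130, L* ≈ 20.8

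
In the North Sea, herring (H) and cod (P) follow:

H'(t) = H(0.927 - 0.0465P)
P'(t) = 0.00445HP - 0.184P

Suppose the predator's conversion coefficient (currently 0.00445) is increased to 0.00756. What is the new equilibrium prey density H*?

H* ≈ 24.3

At the interior fixed point, setting dP/dt = 0 with P > 0 fixes H* = (predator death rate)/(HP coefficient) — independent of the other coefficients.
With the change, H* = 0.184/0.00756 = 24.3; it falls from 41.3.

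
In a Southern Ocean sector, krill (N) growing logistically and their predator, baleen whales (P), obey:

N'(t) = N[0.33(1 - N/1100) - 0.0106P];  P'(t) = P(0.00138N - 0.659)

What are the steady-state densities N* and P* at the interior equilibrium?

From dP/dt = 0 with P > 0: 0.00138N* = 0.659, so N* = 478.
Substitute into dN/dt = 0: 0.33(1 - 478/1100) = 0.0106P*.
The bracket is 0.566, giving P* = 0.187/0.0106 = 17.6.

N* ≈ 478, P* ≈ 17.6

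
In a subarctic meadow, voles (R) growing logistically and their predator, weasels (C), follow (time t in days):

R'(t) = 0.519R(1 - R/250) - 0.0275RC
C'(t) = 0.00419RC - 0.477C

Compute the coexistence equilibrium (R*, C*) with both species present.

From dC/dt = 0 with C > 0: 0.00419R* = 0.477, so R* = 114.
Substitute into dR/dt = 0: 0.519(1 - 114/250) = 0.0275C*.
The bracket is 0.545, giving C* = 0.283/0.0275 = 10.3.

R* ≈ 114, C* ≈ 10.3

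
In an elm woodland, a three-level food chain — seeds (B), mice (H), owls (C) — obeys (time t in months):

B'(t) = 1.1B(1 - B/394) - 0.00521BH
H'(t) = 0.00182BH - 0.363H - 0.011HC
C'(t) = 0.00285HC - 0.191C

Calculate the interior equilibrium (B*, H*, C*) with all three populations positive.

B* ≈ 269, H* ≈ 67, C* ≈ 11.5

From dC/dt = 0: 0.00285H* = 0.191, so H* = 67.
From dB/dt = 0: 1.1(1 - B*/394) = 0.00521·67, giving B* = 394·(1 - 0.317) = 269.
From dH/dt = 0: 0.00182·269 - 0.363 = 0.011C*, so C* = 0.126/0.011 = 11.5.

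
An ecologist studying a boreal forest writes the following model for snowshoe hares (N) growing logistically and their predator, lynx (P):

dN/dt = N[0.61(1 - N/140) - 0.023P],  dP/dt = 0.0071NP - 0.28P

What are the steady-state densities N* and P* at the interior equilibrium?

From dP/dt = 0 with P > 0: 0.0071N* = 0.28, so N* = 39.4.
Substitute into dN/dt = 0: 0.61(1 - 39.4/140) = 0.023P*.
The bracket is 0.718, giving P* = 0.438/0.023 = 19.1.

N* ≈ 39.4, P* ≈ 19.1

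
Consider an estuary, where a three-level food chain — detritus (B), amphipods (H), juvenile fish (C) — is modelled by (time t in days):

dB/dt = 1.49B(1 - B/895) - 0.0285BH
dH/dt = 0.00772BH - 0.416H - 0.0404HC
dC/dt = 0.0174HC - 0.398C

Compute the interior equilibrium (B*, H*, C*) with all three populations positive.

From dC/dt = 0: 0.0174H* = 0.398, so H* = 22.9.
From dB/dt = 0: 1.49(1 - B*/895) = 0.0285·22.9, giving B* = 895·(1 - 0.438) = 503.
From dH/dt = 0: 0.00772·503 - 0.416 = 0.0404C*, so C* = 3.47/0.0404 = 85.9.

B* ≈ 503, H* ≈ 22.9, C* ≈ 85.9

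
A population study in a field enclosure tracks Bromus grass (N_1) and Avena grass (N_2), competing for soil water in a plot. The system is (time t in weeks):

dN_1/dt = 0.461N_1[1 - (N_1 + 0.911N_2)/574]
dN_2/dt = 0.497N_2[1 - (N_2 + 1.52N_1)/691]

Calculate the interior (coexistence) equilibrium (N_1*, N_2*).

N_1* ≈ 144, N_2* ≈ 472

Setting both brackets to zero gives the nullclines N_1 + 0.911N_2 = 574 and 1.52N_1 + N_2 = 691.
Substituting N_2 = 691 - 1.52N_1 into the first: N_1(1 - 0.911·1.52) = 574 - 0.911·691.
So N_1* = -55.5/-0.385 = 144, and then N_2* = 691 - 1.52·144 = 472.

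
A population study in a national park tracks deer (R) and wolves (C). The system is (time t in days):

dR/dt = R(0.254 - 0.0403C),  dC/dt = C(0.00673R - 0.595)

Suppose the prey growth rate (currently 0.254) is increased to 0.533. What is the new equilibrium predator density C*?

At the interior fixed point, setting dR/dt = 0 with R > 0 fixes C* = (prey growth rate)/(RC coefficient) — independent of the other coefficients.
With the change, C* = 0.533/0.0403 = 13.2; it rises from 6.3.

C* ≈ 13.2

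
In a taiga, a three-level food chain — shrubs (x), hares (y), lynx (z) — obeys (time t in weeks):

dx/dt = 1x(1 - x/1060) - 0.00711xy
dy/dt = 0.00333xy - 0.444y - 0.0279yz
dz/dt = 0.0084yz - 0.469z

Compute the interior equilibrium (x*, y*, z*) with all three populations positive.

From dz/dt = 0: 0.0084y* = 0.469, so y* = 55.8.
From dx/dt = 0: 1(1 - x*/1060) = 0.00711·55.8, giving x* = 1060·(1 - 0.397) = 639.
From dy/dt = 0: 0.00333·639 - 0.444 = 0.0279z*, so z* = 1.68/0.0279 = 60.4.

x* ≈ 639, y* ≈ 55.8, z* ≈ 60.4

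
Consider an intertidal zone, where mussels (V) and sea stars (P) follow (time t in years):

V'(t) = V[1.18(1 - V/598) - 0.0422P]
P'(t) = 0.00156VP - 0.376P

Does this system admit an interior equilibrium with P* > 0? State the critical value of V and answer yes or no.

The predator equation gives dP/dt > 0 only when V > 0.376/0.00156 = 241.
Without the predator, V → K = 598. Since 598 > 241, the predator can invade and persist.

Threshold V = 241; K > 241, so yes, the predator persists.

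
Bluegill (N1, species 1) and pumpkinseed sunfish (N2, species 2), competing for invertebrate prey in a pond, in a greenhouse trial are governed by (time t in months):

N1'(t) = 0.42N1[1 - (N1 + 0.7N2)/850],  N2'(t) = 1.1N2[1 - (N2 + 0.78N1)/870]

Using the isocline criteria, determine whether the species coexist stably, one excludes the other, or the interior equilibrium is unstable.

Compare the nullcline intercepts: K1/α12 = 850/0.7 = 1210 > K2 = 870; K2/α21 = 870/0.78 = 1120 > K1 = 850.
Since both inequalities hold, each species can invade when rare, so the interior equilibrium is stable.

stable coexistence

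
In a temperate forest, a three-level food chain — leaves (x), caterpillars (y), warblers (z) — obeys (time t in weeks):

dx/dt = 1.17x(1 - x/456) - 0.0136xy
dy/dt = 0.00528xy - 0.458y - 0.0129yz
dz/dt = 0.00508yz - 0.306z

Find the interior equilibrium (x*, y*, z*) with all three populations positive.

From dz/dt = 0: 0.00508y* = 0.306, so y* = 60.2.
From dx/dt = 0: 1.17(1 - x*/456) = 0.0136·60.2, giving x* = 456·(1 - 0.7) = 137.
From dy/dt = 0: 0.00528·137 - 0.458 = 0.0129z*, so z* = 0.264/0.0129 = 20.5.

x* ≈ 137, y* ≈ 60.2, z* ≈ 20.5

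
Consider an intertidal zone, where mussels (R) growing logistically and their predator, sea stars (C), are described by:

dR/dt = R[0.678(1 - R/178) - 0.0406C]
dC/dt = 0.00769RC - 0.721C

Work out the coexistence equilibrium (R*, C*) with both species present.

From dC/dt = 0 with C > 0: 0.00769R* = 0.721, so R* = 93.8.
Substitute into dR/dt = 0: 0.678(1 - 93.8/178) = 0.0406C*.
The bracket is 0.473, giving C* = 0.321/0.0406 = 7.9.

R* ≈ 93.8, C* ≈ 7.9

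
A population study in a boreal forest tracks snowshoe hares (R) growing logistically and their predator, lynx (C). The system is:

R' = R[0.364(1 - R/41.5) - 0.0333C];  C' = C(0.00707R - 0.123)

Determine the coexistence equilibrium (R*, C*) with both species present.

From dC/dt = 0 with C > 0: 0.00707R* = 0.123, so R* = 17.4.
Substitute into dR/dt = 0: 0.364(1 - 17.4/41.5) = 0.0333C*.
The bracket is 0.581, giving C* = 0.211/0.0333 = 6.35.

R* ≈ 17.4, C* ≈ 6.35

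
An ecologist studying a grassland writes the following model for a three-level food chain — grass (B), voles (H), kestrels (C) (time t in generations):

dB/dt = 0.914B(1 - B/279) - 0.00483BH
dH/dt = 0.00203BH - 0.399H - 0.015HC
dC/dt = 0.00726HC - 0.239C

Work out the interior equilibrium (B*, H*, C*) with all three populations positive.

From dC/dt = 0: 0.00726H* = 0.239, so H* = 32.9.
From dB/dt = 0: 0.914(1 - B*/279) = 0.00483·32.9, giving B* = 279·(1 - 0.174) = 230.
From dH/dt = 0: 0.00203·230 - 0.399 = 0.015C*, so C* = 0.0688/0.015 = 4.59.

B* ≈ 230, H* ≈ 32.9, C* ≈ 4.59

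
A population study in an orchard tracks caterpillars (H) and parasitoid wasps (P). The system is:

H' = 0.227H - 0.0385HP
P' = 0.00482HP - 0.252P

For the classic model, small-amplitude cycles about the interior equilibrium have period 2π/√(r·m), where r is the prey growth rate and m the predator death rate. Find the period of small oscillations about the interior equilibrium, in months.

Here r = 0.227 and m = 0.252, so r·m = 0.0572.
ω = √0.0572 = 0.239 per month, hence T = 2π/ω ≈ 26.3 months.

T ≈ 26.3 months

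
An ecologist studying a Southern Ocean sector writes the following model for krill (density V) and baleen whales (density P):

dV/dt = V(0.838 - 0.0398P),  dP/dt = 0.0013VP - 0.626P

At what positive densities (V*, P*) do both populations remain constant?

Set dP/dt = 0 with P > 0: 0.0013V - 0.626 = 0, so V* = 0.626/0.0013 = 482.
Set dV/dt = 0 with V > 0: 0.838 - 0.0398P = 0, so P* = 0.838/0.0398 = 21.1.

V* ≈ 482, P* ≈ 21.1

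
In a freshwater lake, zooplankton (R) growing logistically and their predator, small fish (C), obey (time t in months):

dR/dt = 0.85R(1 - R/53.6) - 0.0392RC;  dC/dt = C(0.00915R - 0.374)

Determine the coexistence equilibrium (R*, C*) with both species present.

From dC/dt = 0 with C > 0: 0.00915R* = 0.374, so R* = 40.9.
Substitute into dR/dt = 0: 0.85(1 - 40.9/53.6) = 0.0392C*.
The bracket is 0.237, giving C* = 0.202/0.0392 = 5.15.

R* ≈ 40.9, C* ≈ 5.15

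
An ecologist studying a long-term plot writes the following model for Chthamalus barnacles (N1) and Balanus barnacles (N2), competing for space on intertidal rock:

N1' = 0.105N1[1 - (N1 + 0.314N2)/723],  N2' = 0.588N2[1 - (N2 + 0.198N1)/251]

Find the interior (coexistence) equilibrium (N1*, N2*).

Setting both brackets to zero gives the nullclines N1 + 0.314N2 = 723 and 0.198N1 + N2 = 251.
Substituting N2 = 251 - 0.198N1 into the first: N1(1 - 0.314·0.198) = 723 - 0.314·251.
So N1* = 644/0.938 = 687, and then N2* = 251 - 0.198·687 = 115.

N1* ≈ 687, N2* ≈ 115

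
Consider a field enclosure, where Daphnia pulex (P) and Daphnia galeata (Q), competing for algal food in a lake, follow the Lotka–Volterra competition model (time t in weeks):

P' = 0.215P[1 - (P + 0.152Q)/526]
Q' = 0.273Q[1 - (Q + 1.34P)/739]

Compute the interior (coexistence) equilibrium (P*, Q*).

P* ≈ 519, Q* ≈ 42.9

Setting both brackets to zero gives the nullclines P + 0.152Q = 526 and 1.34P + Q = 739.
Substituting Q = 739 - 1.34P into the first: P(1 - 0.152·1.34) = 526 - 0.152·739.
So P* = 414/0.796 = 519, and then Q* = 739 - 1.34·519 = 42.9.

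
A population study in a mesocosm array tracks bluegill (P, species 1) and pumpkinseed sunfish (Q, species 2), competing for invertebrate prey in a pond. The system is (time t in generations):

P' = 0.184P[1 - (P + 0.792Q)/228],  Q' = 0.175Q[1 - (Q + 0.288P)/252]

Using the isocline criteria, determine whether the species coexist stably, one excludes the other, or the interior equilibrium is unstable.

Compare the nullcline intercepts: K1/α12 = 228/0.792 = 288 > K2 = 252; K2/α21 = 252/0.288 = 875 > K1 = 228.
Since both inequalities hold, each species can invade when rare, so the interior equilibrium is stable.

stable coexistence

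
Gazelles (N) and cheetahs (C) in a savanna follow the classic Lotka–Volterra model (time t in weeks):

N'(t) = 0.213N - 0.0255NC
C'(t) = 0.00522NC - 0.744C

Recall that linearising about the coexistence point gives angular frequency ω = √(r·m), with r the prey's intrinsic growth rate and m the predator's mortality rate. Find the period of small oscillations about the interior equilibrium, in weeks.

Here r = 0.213 and m = 0.744, so r·m = 0.158.
ω = √0.158 = 0.398 per week, hence T = 2π/ω ≈ 15.8 weeks.

T ≈ 15.8 weeks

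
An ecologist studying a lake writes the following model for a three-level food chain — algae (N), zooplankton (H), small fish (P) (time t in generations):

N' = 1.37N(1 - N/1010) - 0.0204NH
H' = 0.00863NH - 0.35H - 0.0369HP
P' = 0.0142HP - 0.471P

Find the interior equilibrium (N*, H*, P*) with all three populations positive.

From dP/dt = 0: 0.0142H* = 0.471, so H* = 33.2.
From dN/dt = 0: 1.37(1 - N*/1010) = 0.0204·33.2, giving N* = 1010·(1 - 0.494) = 511.
From dH/dt = 0: 0.00863·511 - 0.35 = 0.0369P*, so P* = 4.06/0.0369 = 110.

N* ≈ 511, H* ≈ 33.2, P* ≈ 110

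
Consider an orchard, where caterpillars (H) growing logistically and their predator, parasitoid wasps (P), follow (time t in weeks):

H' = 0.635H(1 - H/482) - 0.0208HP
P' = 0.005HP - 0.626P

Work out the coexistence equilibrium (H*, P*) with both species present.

H* ≈ 125, P* ≈ 22.6

From dP/dt = 0 with P > 0: 0.005H* = 0.626, so H* = 125.
Substitute into dH/dt = 0: 0.635(1 - 125/482) = 0.0208P*.
The bracket is 0.74, giving P* = 0.47/0.0208 = 22.6.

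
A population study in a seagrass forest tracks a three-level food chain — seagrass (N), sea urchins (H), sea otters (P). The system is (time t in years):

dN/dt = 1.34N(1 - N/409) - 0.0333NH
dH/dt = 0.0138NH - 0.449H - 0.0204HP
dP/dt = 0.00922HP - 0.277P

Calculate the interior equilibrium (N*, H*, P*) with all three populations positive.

From dP/dt = 0: 0.00922H* = 0.277, so H* = 30.
From dN/dt = 0: 1.34(1 - N*/409) = 0.0333·30, giving N* = 409·(1 - 0.747) = 104.
From dH/dt = 0: 0.0138·104 - 0.449 = 0.0204P*, so P* = 0.981/0.0204 = 48.1.

N* ≈ 104, H* ≈ 30, P* ≈ 48.1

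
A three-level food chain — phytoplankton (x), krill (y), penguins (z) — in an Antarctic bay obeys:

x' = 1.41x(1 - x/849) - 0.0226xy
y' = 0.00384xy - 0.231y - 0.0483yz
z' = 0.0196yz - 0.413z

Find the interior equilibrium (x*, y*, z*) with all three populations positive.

x* ≈ 562, y* ≈ 21.1, z* ≈ 39.9

From dz/dt = 0: 0.0196y* = 0.413, so y* = 21.1.
From dx/dt = 0: 1.41(1 - x*/849) = 0.0226·21.1, giving x* = 849·(1 - 0.338) = 562.
From dy/dt = 0: 0.00384·562 - 0.231 = 0.0483z*, so z* = 1.93/0.0483 = 39.9.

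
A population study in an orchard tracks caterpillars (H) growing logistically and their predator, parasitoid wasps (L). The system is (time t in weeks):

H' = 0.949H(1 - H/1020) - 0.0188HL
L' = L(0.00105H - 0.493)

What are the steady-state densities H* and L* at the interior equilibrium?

H* ≈ 470, L* ≈ 27.2

From dL/dt = 0 with L > 0: 0.00105H* = 0.493, so H* = 470.
Substitute into dH/dt = 0: 0.949(1 - 470/1020) = 0.0188L*.
The bracket is 0.54, giving L* = 0.512/0.0188 = 27.2.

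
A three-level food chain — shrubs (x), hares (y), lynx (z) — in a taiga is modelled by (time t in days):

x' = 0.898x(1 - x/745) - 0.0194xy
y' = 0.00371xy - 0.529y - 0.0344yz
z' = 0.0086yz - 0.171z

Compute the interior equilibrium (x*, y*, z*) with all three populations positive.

x* ≈ 425, y* ≈ 19.9, z* ≈ 30.5

From dz/dt = 0: 0.0086y* = 0.171, so y* = 19.9.
From dx/dt = 0: 0.898(1 - x*/745) = 0.0194·19.9, giving x* = 745·(1 - 0.43) = 425.
From dy/dt = 0: 0.00371·425 - 0.529 = 0.0344z*, so z* = 1.05/0.0344 = 30.5.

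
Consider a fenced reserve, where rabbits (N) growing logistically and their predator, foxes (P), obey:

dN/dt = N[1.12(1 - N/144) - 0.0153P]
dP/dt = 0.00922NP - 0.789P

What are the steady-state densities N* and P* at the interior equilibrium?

N* ≈ 85.6, P* ≈ 29.7

From dP/dt = 0 with P > 0: 0.00922N* = 0.789, so N* = 85.6.
Substitute into dN/dt = 0: 1.12(1 - 85.6/144) = 0.0153P*.
The bracket is 0.406, giving P* = 0.454/0.0153 = 29.7.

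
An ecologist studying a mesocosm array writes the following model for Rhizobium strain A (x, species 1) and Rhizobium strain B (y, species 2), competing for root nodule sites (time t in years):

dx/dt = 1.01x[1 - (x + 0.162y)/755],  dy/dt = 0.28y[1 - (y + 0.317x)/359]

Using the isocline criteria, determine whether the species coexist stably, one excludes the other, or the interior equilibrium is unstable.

stable coexistence

Compare the nullcline intercepts: K1/α12 = 755/0.162 = 4660 > K2 = 359; K2/α21 = 359/0.317 = 1130 > K1 = 755.
Since both inequalities hold, each species can invade when rare, so the interior equilibrium is stable.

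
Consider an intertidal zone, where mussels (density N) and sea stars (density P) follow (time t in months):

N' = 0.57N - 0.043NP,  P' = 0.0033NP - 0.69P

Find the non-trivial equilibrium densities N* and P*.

N* ≈ 209, P* ≈ 13.3

Set dP/dt = 0 with P > 0: 0.0033N - 0.69 = 0, so N* = 0.69/0.0033 = 209.
Set dN/dt = 0 with N > 0: 0.57 - 0.043P = 0, so P* = 0.57/0.043 = 13.3.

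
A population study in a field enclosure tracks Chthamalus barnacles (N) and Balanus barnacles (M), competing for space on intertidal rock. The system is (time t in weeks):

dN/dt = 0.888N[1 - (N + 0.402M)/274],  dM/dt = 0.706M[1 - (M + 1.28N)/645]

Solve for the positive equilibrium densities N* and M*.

Setting both brackets to zero gives the nullclines N + 0.402M = 274 and 1.28N + M = 645.
Substituting M = 645 - 1.28N into the first: N(1 - 0.402·1.28) = 274 - 0.402·645.
So N* = 14.7/0.485 = 30.3, and then M* = 645 - 1.28·30.3 = 606.

N* ≈ 30.3, M* ≈ 606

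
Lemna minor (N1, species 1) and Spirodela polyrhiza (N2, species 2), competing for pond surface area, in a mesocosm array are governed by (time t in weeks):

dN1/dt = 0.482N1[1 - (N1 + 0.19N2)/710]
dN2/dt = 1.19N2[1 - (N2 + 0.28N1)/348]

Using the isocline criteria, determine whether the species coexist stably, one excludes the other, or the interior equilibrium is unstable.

Compare the nullcline intercepts: K1/α12 = 710/0.19 = 3740 > K2 = 348; K2/α21 = 348/0.28 = 1240 > K1 = 710.
Since both inequalities hold, each species can invade when rare, so the interior equilibrium is stable.

stable coexistence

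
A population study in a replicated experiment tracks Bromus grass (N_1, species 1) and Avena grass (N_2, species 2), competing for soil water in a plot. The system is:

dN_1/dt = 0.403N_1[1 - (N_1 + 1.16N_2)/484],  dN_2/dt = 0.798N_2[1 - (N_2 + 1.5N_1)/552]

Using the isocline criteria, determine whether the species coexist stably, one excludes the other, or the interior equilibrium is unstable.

Compare the nullcline intercepts: K1/α12 = 484/1.16 = 417 < K2 = 552; K2/α21 = 552/1.5 = 368 < K1 = 484.
Since both are reversed, neither can invade when rare; the interior point is a saddle.

unstable coexistence (outcome depends on initial conditions)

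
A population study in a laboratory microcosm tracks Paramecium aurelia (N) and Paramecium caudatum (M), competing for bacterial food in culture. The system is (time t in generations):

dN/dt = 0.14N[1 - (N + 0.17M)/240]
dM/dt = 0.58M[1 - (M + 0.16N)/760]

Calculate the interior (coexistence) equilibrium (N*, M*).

N* ≈ 114, M* ≈ 742

Setting both brackets to zero gives the nullclines N + 0.17M = 240 and 0.16N + M = 760.
Substituting M = 760 - 0.16N into the first: N(1 - 0.17·0.16) = 240 - 0.17·760.
So N* = 111/0.973 = 114, and then M* = 760 - 0.16·114 = 742.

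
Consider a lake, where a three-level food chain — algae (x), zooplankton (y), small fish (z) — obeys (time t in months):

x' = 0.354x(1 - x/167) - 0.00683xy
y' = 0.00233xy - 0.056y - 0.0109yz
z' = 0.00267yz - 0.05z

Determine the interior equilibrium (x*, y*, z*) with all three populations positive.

x* ≈ 107, y* ≈ 18.7, z* ≈ 17.7

From dz/dt = 0: 0.00267y* = 0.05, so y* = 18.7.
From dx/dt = 0: 0.354(1 - x*/167) = 0.00683·18.7, giving x* = 167·(1 - 0.361) = 107.
From dy/dt = 0: 0.00233·107 - 0.056 = 0.0109z*, so z* = 0.193/0.0109 = 17.7.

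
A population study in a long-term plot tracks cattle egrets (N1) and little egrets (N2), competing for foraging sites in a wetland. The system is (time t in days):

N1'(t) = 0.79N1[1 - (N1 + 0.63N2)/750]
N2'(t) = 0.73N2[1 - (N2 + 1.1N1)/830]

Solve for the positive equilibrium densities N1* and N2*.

N1* ≈ 740, N2* ≈ 16.3

Setting both brackets to zero gives the nullclines N1 + 0.63N2 = 750 and 1.1N1 + N2 = 830.
Substituting N2 = 830 - 1.1N1 into the first: N1(1 - 0.63·1.1) = 750 - 0.63·830.
So N1* = 227/0.307 = 740, and then N2* = 830 - 1.1·740 = 16.3.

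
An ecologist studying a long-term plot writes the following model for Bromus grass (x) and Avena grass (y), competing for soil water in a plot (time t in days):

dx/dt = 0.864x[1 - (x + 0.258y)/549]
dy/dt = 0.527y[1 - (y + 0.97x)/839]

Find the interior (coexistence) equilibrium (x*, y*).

x* ≈ 444, y* ≈ 409

Setting both brackets to zero gives the nullclines x + 0.258y = 549 and 0.97x + y = 839.
Substituting y = 839 - 0.97x into the first: x(1 - 0.258·0.97) = 549 - 0.258·839.
So x* = 333/0.75 = 444, and then y* = 839 - 0.97·444 = 409.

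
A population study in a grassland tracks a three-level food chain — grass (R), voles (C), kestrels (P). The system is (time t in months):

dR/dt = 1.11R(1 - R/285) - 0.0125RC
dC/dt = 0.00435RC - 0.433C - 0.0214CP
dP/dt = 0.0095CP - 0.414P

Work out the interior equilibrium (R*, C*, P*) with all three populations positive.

From dP/dt = 0: 0.0095C* = 0.414, so C* = 43.6.
From dR/dt = 0: 1.11(1 - R*/285) = 0.0125·43.6, giving R* = 285·(1 - 0.491) = 145.
From dC/dt = 0: 0.00435·145 - 0.433 = 0.0214P*, so P* = 0.198/0.0214 = 9.27.

R* ≈ 145, C* ≈ 43.6, P* ≈ 9.27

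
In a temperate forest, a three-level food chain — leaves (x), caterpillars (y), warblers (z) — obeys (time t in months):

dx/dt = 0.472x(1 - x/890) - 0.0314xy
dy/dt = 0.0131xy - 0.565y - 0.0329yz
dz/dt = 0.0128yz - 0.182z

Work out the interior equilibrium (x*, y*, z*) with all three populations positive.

From dz/dt = 0: 0.0128y* = 0.182, so y* = 14.2.
From dx/dt = 0: 0.472(1 - x*/890) = 0.0314·14.2, giving x* = 890·(1 - 0.946) = 48.1.
From dy/dt = 0: 0.0131·48.1 - 0.565 = 0.0329z*, so z* = 0.0657/0.0329 = 2.

x* ≈ 48.1, y* ≈ 14.2, z* ≈ 2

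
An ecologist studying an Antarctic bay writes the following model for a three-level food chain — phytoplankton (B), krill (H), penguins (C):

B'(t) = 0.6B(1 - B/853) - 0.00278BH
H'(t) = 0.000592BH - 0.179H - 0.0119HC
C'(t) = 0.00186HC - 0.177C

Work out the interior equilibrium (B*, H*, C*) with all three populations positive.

B* ≈ 477, H* ≈ 95.2, C* ≈ 8.68

From dC/dt = 0: 0.00186H* = 0.177, so H* = 95.2.
From dB/dt = 0: 0.6(1 - B*/853) = 0.00278·95.2, giving B* = 853·(1 - 0.441) = 477.
From dH/dt = 0: 0.000592·477 - 0.179 = 0.0119C*, so C* = 0.103/0.0119 = 8.68.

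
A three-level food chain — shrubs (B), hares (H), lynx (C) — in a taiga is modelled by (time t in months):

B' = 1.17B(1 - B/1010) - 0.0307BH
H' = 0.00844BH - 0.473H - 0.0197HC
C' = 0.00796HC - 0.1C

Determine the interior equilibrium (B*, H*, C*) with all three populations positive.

From dC/dt = 0: 0.00796H* = 0.1, so H* = 12.6.
From dB/dt = 0: 1.17(1 - B*/1010) = 0.0307·12.6, giving B* = 1010·(1 - 0.33) = 677.
From dH/dt = 0: 0.00844·677 - 0.473 = 0.0197C*, so C* = 5.24/0.0197 = 266.

B* ≈ 677, H* ≈ 12.6, C* ≈ 266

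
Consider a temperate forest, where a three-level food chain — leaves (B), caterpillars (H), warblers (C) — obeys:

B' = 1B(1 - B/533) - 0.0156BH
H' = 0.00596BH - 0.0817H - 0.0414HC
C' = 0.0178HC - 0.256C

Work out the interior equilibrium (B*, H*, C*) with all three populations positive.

From dC/dt = 0: 0.0178H* = 0.256, so H* = 14.4.
From dB/dt = 0: 1(1 - B*/533) = 0.0156·14.4, giving B* = 533·(1 - 0.224) = 413.
From dH/dt = 0: 0.00596·413 - 0.0817 = 0.0414C*, so C* = 2.38/0.0414 = 57.5.

B* ≈ 413, H* ≈ 14.4, C* ≈ 57.5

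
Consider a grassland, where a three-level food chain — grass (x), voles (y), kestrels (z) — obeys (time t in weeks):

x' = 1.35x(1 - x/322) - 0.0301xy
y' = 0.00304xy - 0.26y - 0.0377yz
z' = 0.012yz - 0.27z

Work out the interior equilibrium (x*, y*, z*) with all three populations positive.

x* ≈ 160, y* ≈ 22.5, z* ≈ 6.04

From dz/dt = 0: 0.012y* = 0.27, so y* = 22.5.
From dx/dt = 0: 1.35(1 - x*/322) = 0.0301·22.5, giving x* = 322·(1 - 0.502) = 160.
From dy/dt = 0: 0.00304·160 - 0.26 = 0.0377z*, so z* = 0.228/0.0377 = 6.04.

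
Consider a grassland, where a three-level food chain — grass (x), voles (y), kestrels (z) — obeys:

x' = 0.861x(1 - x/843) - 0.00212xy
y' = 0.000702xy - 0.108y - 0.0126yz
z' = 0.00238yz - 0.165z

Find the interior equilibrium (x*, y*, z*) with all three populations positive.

From dz/dt = 0: 0.00238y* = 0.165, so y* = 69.3.
From dx/dt = 0: 0.861(1 - x*/843) = 0.00212·69.3, giving x* = 843·(1 - 0.171) = 699.
From dy/dt = 0: 0.000702·699 - 0.108 = 0.0126z*, so z* = 0.383/0.0126 = 30.4.

x* ≈ 699, y* ≈ 69.3, z* ≈ 30.4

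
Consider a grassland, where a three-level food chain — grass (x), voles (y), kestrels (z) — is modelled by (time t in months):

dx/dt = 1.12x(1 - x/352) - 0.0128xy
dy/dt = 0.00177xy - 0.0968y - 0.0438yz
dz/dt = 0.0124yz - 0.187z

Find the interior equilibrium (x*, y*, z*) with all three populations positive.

From dz/dt = 0: 0.0124y* = 0.187, so y* = 15.1.
From dx/dt = 0: 1.12(1 - x*/352) = 0.0128·15.1, giving x* = 352·(1 - 0.172) = 291.
From dy/dt = 0: 0.00177·291 - 0.0968 = 0.0438z*, so z* = 0.419/0.0438 = 9.56.

x* ≈ 291, y* ≈ 15.1, z* ≈ 9.56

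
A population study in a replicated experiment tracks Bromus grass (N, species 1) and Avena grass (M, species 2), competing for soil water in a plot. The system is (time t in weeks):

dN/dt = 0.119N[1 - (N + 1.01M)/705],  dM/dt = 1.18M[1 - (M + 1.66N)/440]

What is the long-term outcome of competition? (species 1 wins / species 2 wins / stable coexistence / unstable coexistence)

species 1 excludes species 2

Compare the nullcline intercepts: K1/α12 = 705/1.01 = 698 > K2 = 440; K2/α21 = 440/1.66 = 265 < K1 = 705.
Since the inequalities point opposite ways, species 1 can invade but species 2 cannot.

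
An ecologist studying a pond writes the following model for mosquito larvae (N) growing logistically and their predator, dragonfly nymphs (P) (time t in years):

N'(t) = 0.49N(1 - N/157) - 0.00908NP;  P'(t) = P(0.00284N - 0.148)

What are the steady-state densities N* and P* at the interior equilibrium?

N* ≈ 52.1, P* ≈ 36.1

From dP/dt = 0 with P > 0: 0.00284N* = 0.148, so N* = 52.1.
Substitute into dN/dt = 0: 0.49(1 - 52.1/157) = 0.00908P*.
The bracket is 0.668, giving P* = 0.327/0.00908 = 36.1.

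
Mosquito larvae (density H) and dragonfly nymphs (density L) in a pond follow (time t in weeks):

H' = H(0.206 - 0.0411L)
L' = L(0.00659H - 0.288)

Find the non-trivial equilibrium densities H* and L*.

H* ≈ 43.7, L* ≈ 5.01

Set dL/dt = 0 with L > 0: 0.00659H - 0.288 = 0, so H* = 0.288/0.00659 = 43.7.
Set dH/dt = 0 with H > 0: 0.206 - 0.0411L = 0, so L* = 0.206/0.0411 = 5.01.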